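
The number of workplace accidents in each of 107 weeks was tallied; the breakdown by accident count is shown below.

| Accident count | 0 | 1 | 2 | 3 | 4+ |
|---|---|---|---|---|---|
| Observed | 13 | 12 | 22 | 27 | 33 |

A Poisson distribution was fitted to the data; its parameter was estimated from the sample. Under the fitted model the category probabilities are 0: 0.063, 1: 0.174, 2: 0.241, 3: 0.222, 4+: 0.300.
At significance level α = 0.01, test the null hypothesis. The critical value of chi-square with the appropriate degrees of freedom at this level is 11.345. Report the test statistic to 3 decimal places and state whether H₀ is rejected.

Expected counts E_i = n·p_i: 107×0.063 = 6.741, 107×0.174 = 18.618, 107×0.241 = 25.787, 107×0.222 = 23.754, 107×0.300 = 32.1.
χ² = (13−6.741)²/6.741 + (12−18.618)²/18.618 + (22−25.787)²/25.787 + (27−23.754)²/23.754 + (33−32.1)²/32.1
   = 5.8115 + 2.3525 + 0.5561 + 0.4436 + 0.0252
Sum = 9.189
df = 3. Since 9.189 < 11.345, we do not reject H₀.

9.189; do not reject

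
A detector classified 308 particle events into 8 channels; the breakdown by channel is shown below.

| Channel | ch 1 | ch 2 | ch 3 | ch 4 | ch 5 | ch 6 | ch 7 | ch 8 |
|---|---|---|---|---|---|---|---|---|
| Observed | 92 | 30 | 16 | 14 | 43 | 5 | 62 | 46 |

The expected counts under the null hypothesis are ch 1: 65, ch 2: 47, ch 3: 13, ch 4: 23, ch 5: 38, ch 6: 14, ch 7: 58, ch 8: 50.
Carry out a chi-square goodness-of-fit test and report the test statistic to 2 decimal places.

χ² = (92−65)²/65 + (30−47)²/47 + (16−13)²/13 + (14−23)²/23 + (43−38)²/38 + (5−14)²/14 + (62−58)²/58 + (46−50)²/50
   = 11.215 + 6.149 + 0.692 + 3.522 + 0.658 + 5.786 + 0.276 + 0.320
Sum = 28.62

28.62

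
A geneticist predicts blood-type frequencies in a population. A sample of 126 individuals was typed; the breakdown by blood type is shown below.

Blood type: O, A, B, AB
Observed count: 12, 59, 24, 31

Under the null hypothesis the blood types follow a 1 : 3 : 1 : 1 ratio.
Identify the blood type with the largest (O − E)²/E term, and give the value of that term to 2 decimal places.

Ratio total = 6. Expected counts: 126×1/6 = 21, 126×3/6 = 63, 126×1/6 = 21, 126×1/6 = 21.
cat         O        E   (O−E)²/E
O          12       21      3.857
A          59       63      0.254
B          24       21      0.429
AB         31       21      4.762
The largest term is for AB: 4.76.

AB, 4.76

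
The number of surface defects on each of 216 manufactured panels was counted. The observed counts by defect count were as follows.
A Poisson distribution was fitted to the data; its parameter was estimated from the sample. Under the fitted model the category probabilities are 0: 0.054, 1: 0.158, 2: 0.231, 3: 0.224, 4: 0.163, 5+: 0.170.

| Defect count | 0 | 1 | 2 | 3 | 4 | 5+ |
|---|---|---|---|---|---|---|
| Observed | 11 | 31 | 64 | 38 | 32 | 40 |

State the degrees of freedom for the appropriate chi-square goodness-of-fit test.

4

There are k = 6 categories and 1 parameter estimated from the data, so df = 6 − 1 − 1 = 4.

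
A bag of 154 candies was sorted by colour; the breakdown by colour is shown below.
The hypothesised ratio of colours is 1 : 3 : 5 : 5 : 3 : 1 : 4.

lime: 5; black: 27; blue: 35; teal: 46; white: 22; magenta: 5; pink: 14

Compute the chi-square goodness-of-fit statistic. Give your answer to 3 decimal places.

Ratio total = 22. Expected counts: 154×1/22 = 7, 154×3/22 = 21, 154×5/22 = 35, 154×5/22 = 35, 154×3/22 = 21, 154×1/22 = 7, 154×4/22 = 28.
χ² = (5−7)²/7 + (27−21)²/21 + (35−35)²/35 + (46−35)²/35 + (22−21)²/21 + (5−7)²/7 + (14−28)²/28
   = 0.5714 + 1.7143 + 0.0000 + 3.4571 + 0.0476 + 0.5714 + 7.0000
Sum = 13.362

13.362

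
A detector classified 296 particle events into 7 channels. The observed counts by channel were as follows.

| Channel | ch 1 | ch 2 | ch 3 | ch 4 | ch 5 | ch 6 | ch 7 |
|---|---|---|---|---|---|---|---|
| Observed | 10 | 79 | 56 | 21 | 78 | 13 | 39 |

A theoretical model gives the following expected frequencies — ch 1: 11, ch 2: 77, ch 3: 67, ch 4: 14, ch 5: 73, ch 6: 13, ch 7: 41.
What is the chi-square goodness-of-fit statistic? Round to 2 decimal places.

χ² = (10−11)²/11 + (79−77)²/77 + (56−67)²/67 + (21−14)²/14 + (78−73)²/73 + (13−13)²/13 + (39−41)²/41
   = 0.091 + 0.052 + 1.806 + 3.500 + 0.342 + 0.000 + 0.098
Sum = 5.89

5.89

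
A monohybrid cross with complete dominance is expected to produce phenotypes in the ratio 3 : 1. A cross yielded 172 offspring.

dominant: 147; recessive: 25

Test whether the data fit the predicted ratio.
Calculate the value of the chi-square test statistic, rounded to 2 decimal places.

Ratio total = 4. Expected counts: 172×3/4 = 129, 172×1/4 = 43.
cat            O        E   (O−E)²/E
dominant     147      129      2.512
recessive     25       43      7.535
Sum = 10.05

10.05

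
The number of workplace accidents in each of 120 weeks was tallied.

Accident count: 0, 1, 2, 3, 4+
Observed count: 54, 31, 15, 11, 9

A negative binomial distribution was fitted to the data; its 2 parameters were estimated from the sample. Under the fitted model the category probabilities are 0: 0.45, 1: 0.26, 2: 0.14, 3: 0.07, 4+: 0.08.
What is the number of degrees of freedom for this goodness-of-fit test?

2

There are k = 5 categories and 2 parameters estimated from the data, so df = 5 − 1 − 2 = 2.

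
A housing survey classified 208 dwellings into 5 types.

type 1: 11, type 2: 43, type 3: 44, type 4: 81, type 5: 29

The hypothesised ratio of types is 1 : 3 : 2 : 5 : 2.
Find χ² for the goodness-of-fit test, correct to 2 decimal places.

6.88

Ratio total = 13. Expected counts: 208×1/13 = 16, 208×3/13 = 48, 208×2/13 = 32, 208×5/13 = 80, 208×2/13 = 32.
cat         O        E   (O−E)²/E
type 1     11       16      1.563
type 2     43       48      0.521
type 3     44       32      4.500
type 4     81       80      0.013
type 5     29       32      0.281
Sum = 6.88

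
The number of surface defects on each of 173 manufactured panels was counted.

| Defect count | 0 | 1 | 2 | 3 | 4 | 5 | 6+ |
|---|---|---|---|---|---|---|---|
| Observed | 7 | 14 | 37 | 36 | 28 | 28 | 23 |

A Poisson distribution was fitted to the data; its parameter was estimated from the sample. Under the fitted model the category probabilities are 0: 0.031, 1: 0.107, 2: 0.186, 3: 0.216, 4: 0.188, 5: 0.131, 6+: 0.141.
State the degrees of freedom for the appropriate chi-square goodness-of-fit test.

5

There are k = 7 categories and 1 parameter estimated from the data, so df = 7 − 1 − 1 = 5.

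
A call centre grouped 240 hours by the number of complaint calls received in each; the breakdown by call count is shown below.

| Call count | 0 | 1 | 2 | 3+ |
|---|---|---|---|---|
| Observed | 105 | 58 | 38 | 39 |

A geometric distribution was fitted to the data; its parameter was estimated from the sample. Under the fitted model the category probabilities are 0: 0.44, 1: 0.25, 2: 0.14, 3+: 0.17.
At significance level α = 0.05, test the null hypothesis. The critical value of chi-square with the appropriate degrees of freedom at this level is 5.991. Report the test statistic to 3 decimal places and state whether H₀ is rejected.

0.726; do not reject

Expected counts E_i = n·p_i: 240×0.44 = 105.6, 240×0.25 = 60, 240×0.14 = 33.6, 240×0.17 = 40.8.
cat         O        E   (O−E)²/E
0         105    105.6     0.0034
1          58       60     0.0667
2          38     33.6     0.5762
3+         39     40.8     0.0794
Sum = 0.726
df = 2. Since 0.726 < 5.991, we do not reject H₀.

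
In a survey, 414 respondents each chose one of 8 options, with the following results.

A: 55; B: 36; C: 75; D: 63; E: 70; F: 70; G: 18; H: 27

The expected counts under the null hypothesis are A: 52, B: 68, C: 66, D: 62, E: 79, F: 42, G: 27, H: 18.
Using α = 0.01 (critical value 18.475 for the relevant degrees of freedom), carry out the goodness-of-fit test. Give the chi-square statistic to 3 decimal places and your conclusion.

43.667; reject

χ² = (55−52)²/52 + (36−68)²/68 + (75−66)²/66 + (63−62)²/62 + (70−79)²/79 + (70−42)²/42 + (18−27)²/27 + (27−18)²/18
   = 0.1731 + 15.0588 + 1.2273 + 0.0161 + 1.0253 + 18.6667 + 3.0000 + 4.5000
Sum = 43.667
df = 7. Since 43.667 > 18.475, we reject H₀.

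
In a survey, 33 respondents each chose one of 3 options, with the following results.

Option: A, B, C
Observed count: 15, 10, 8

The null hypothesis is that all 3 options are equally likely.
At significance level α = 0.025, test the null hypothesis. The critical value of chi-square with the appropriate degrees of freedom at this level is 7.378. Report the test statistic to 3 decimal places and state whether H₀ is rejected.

Under H₀ each category has probability 1/3, so each expected count is 33/3 = 11.
A: (15 − 11)²/11 = 16/11 = 1.4545
B: (10 − 11)²/11 = 1/11 = 0.0909
C: (8 − 11)²/11 = 9/11 = 0.8182
Sum = 2.364
df = 2. Since 2.364 < 7.378, we do not reject H₀.

2.364; do not reject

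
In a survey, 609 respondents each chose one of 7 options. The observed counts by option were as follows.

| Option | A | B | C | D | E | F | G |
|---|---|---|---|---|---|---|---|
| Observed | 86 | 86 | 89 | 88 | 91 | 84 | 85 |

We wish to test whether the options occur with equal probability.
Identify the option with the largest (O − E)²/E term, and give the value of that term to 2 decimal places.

Expected count for each of the 7 categories: 609/7 = 87.
A: (86 − 87)²/87 = 1/87 = 0.011
B: (86 − 87)²/87 = 1/87 = 0.011
C: (89 − 87)²/87 = 4/87 = 0.046
D: (88 − 87)²/87 = 1/87 = 0.011
E: (91 − 87)²/87 = 16/87 = 0.184
F: (84 − 87)²/87 = 9/87 = 0.103
G: (85 − 87)²/87 = 4/87 = 0.046
The largest term is for E: 0.18.

E, 0.18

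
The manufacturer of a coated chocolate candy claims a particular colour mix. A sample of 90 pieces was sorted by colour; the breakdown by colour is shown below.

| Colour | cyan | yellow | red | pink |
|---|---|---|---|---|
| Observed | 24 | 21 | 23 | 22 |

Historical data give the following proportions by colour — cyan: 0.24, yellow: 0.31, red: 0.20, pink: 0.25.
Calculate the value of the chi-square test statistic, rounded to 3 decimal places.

Expected counts E_i = n·p_i: 90×0.24 = 21.6, 90×0.31 = 27.9, 90×0.20 = 18, 90×0.25 = 22.5.
χ² = (24−21.6)²/21.6 + (21−27.9)²/27.9 + (23−18)²/18 + (22−22.5)²/22.5
   = 0.2667 + 1.7065 + 1.3889 + 0.0111
Sum = 3.373

3.373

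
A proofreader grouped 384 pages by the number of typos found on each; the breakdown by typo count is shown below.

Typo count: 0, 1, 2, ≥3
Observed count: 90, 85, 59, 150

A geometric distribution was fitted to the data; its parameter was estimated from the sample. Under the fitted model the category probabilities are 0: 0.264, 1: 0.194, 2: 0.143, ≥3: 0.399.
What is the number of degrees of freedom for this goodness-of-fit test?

There are k = 4 categories and 1 parameter estimated from the data, so df = 4 − 1 − 1 = 2.

2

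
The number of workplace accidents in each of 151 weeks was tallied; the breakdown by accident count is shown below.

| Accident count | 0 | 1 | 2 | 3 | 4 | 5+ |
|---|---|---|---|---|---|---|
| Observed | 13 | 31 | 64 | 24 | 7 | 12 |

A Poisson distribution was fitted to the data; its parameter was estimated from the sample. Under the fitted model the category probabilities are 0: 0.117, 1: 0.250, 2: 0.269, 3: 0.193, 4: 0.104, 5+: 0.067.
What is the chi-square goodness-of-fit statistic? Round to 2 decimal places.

Expected counts E_i = n·p_i: 151×0.117 = 17.667, 151×0.250 = 37.75, 151×0.269 = 40.619, 151×0.193 = 29.143, 151×0.104 = 15.704, 151×0.067 = 10.117.
cat         O        E   (O−E)²/E
0          13   17.667      1.233
1          31    37.75      1.207
2          64   40.619     13.459
3          24   29.143      0.908
4           7   15.704      4.824
5+         12   10.117      0.350
Sum = 21.98

21.98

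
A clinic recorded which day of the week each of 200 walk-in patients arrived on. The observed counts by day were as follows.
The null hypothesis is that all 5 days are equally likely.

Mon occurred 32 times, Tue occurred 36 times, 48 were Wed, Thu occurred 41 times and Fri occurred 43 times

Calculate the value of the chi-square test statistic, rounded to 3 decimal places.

3.850

Expected count for each of the 5 categories: 200/5 = 40.
cat         O        E   (O−E)²/E
Mon        32       40     1.6000
Tue        36       40     0.4000
Wed        48       40     1.6000
Thu        41       40     0.0250
Fri        43       40     0.2250
Sum = 3.850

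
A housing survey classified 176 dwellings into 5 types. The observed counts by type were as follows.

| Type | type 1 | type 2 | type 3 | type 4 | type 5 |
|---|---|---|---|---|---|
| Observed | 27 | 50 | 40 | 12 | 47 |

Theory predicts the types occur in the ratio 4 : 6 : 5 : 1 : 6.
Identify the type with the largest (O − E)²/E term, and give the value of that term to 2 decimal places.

Ratio total = 22. Expected counts: 176×4/22 = 32, 176×6/22 = 48, 176×5/22 = 40, 176×1/22 = 8, 176×6/22 = 48.
χ² = (27−32)²/32 + (50−48)²/48 + (40−40)²/40 + (12−8)²/8 + (47−48)²/48
   = 0.781 + 0.083 + 0.000 + 2.000 + 0.021
The largest term is for type 4: 2.00.

type 4, 2.00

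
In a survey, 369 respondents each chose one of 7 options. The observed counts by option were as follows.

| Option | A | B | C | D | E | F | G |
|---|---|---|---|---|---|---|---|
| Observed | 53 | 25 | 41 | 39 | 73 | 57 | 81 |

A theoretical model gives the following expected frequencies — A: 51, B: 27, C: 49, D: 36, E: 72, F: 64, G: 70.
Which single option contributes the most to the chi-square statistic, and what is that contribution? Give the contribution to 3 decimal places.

G, 1.729

cat         O        E   (O−E)²/E
A          53       51     0.0784
B          25       27     0.1481
C          41       49     1.3061
D          39       36     0.2500
E          73       72     0.0139
F          57       64     0.7656
G          81       70     1.7286
The largest term is for G: 1.729.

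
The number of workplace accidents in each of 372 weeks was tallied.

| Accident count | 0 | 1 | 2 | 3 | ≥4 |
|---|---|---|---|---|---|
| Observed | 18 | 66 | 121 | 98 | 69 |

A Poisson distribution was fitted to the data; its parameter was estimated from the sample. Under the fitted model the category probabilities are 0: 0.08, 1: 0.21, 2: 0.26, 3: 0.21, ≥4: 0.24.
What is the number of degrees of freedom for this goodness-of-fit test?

3

There are k = 5 categories and 1 parameter estimated from the data, so df = 5 − 1 − 1 = 3.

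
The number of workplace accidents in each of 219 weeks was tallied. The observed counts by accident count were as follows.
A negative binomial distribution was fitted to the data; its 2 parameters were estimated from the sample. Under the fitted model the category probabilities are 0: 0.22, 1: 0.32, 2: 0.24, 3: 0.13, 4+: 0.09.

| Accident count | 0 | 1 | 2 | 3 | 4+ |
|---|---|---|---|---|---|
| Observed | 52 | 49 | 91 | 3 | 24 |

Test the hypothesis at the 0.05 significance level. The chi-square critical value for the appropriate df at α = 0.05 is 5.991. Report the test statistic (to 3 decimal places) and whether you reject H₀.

58.477; reject

Expected counts E_i = n·p_i: 219×0.22 = 48.18, 219×0.32 = 70.08, 219×0.24 = 52.56, 219×0.13 = 28.47, 219×0.09 = 19.71.
0: (52 − 48.18)²/48.18 = 14.5924/48.18 = 0.3029
1: (49 − 70.08)²/70.08 = 444.3664/70.08 = 6.3408
2: (91 − 52.56)²/52.56 = 1477.6336/52.56 = 28.1133
3: (3 − 28.47)²/28.47 = 648.7209/28.47 = 22.7861
4+: (24 − 19.71)²/19.71 = 18.4041/19.71 = 0.9337
Sum = 58.477
df = 2. Since 58.477 > 5.991, we reject H₀.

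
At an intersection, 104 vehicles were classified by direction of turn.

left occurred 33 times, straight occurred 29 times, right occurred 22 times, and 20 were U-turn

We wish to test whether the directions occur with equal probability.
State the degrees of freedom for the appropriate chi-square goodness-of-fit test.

There are k = 4 categories and no parameters were estimated from the data, so df = 4 − 1 = 3.

3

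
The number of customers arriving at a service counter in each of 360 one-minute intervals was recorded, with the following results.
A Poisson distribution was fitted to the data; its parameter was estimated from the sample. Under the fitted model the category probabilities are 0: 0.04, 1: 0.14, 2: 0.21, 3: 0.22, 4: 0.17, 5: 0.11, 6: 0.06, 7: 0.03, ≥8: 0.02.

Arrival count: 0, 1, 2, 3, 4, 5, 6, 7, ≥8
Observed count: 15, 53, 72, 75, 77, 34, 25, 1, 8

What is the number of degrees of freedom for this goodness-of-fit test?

7

There are k = 9 categories and 1 parameter estimated from the data, so df = 9 − 1 − 1 = 7.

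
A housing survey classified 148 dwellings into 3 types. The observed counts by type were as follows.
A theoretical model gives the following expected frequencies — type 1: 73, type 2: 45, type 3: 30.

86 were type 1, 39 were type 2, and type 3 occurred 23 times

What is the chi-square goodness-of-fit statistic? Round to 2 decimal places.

cat         O        E   (O−E)²/E
type 1     86       73      2.315
type 2     39       45      0.800
type 3     23       30      1.633
Sum = 4.75

4.75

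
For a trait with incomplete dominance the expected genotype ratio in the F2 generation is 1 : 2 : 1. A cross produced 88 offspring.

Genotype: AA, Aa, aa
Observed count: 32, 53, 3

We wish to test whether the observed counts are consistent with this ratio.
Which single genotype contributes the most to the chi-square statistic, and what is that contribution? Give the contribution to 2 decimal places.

aa, 16.41

Ratio total = 4. Expected counts: 88×1/4 = 22, 88×2/4 = 44, 88×1/4 = 22.
χ² = (32−22)²/22 + (53−44)²/44 + (3−22)²/22
   = 4.545 + 1.841 + 16.409
The largest term is for aa: 16.41.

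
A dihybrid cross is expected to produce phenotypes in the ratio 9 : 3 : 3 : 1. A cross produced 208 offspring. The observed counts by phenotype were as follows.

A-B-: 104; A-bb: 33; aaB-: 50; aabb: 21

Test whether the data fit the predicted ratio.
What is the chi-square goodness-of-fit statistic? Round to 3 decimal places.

Ratio total = 16. Expected counts: 208×9/16 = 117, 208×3/16 = 39, 208×3/16 = 39, 208×1/16 = 13.
χ² = (104−117)²/117 + (33−39)²/39 + (50−39)²/39 + (21−13)²/13
   = 1.4444 + 0.9231 + 3.1026 + 4.9231
Sum = 10.393

10.393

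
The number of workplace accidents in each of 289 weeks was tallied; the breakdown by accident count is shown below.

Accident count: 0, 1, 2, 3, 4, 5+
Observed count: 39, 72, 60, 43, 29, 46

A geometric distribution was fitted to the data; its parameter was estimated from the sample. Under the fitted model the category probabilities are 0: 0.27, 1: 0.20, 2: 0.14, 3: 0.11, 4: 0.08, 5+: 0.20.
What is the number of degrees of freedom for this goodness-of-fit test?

4

There are k = 6 categories and 1 parameter estimated from the data, so df = 6 − 1 − 1 = 4.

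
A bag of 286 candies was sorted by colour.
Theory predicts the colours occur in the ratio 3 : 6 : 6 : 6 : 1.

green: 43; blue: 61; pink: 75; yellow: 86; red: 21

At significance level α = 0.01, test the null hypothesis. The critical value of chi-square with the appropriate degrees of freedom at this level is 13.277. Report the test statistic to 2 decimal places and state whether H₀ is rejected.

Ratio total = 22. Expected counts: 286×3/22 = 39, 286×6/22 = 78, 286×6/22 = 78, 286×6/22 = 78, 286×1/22 = 13.
cat         O        E   (O−E)²/E
green      43       39      0.410
blue       61       78      3.705
pink       75       78      0.115
yellow     86       78      0.821
red        21       13      4.923
Sum = 9.97
df = 4. Since 9.97 < 13.277, we do not reject H₀.

9.97; do not reject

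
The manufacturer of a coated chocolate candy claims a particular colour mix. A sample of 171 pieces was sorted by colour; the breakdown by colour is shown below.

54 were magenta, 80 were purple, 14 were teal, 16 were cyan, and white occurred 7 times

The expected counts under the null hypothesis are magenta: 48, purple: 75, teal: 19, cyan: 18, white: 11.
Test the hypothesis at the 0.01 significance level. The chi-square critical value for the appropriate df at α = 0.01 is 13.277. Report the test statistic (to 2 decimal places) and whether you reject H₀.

magenta: (54 − 48)²/48 = 36/48 = 0.750
purple: (80 − 75)²/75 = 25/75 = 0.333
teal: (14 − 19)²/19 = 25/19 = 1.316
cyan: (16 − 18)²/18 = 4/18 = 0.222
white: (7 − 11)²/11 = 16/11 = 1.455
Sum = 4.08
df = 4. Since 4.08 < 13.277, we do not reject H₀.

4.08; do not reject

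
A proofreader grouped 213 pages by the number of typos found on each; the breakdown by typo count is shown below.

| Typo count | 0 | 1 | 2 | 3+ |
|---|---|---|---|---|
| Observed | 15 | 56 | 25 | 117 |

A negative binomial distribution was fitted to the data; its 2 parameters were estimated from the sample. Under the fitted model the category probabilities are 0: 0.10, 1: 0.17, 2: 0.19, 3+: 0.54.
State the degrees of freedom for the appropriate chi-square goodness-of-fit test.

1

There are k = 4 categories and 2 parameters estimated from the data, so df = 4 − 1 − 2 = 1.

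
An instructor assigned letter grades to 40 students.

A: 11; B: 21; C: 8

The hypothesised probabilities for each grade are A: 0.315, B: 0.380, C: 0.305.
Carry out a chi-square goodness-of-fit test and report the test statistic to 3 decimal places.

Expected counts E_i = n·p_i: 40×0.315 = 12.6, 40×0.380 = 15.2, 40×0.305 = 12.2.
χ² = (11−12.6)²/12.6 + (21−15.2)²/15.2 + (8−12.2)²/12.2
   = 0.2032 + 2.2132 + 1.4459
Sum = 3.862

3.862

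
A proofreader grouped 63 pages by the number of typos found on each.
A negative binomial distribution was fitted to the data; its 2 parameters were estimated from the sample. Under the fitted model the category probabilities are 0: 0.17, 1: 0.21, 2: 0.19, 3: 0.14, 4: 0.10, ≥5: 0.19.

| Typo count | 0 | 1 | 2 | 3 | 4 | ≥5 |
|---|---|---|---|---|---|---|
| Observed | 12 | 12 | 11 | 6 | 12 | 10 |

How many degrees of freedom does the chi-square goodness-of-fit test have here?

There are k = 6 categories and 2 parameters estimated from the data, so df = 6 − 1 − 2 = 3.

3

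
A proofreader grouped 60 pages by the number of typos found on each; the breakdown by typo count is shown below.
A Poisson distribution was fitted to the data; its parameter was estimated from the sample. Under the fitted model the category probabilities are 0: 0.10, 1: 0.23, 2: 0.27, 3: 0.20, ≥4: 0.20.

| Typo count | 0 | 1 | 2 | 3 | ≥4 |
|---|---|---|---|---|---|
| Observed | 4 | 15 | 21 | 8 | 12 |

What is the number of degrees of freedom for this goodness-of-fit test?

There are k = 5 categories and 1 parameter estimated from the data, so df = 5 − 1 − 1 = 3.

3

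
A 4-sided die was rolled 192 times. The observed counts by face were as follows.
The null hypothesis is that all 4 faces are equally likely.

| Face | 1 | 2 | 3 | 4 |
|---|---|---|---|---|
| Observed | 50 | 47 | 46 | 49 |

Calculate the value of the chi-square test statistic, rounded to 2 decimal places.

Expected count for each of the 4 categories: 192/4 = 48.
1: (50 − 48)²/48 = 4/48 = 0.083
2: (47 − 48)²/48 = 1/48 = 0.021
3: (46 − 48)²/48 = 4/48 = 0.083
4: (49 − 48)²/48 = 1/48 = 0.021
Sum = 0.21

0.21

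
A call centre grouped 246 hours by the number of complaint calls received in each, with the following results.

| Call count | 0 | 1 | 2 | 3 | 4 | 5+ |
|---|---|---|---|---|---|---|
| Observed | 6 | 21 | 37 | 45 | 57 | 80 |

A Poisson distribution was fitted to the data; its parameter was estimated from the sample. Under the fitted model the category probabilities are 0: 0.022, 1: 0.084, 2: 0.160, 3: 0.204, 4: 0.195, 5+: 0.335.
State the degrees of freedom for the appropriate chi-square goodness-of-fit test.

4

There are k = 6 categories and 1 parameter estimated from the data, so df = 6 − 1 − 1 = 4.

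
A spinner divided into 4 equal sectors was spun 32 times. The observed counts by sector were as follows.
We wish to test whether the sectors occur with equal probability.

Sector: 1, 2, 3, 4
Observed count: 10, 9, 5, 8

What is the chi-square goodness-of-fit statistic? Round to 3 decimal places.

Expected count for each of the 4 categories: 32/4 = 8.
1: (10 − 8)²/8 = 4/8 = 0.5000
2: (9 − 8)²/8 = 1/8 = 0.1250
3: (5 − 8)²/8 = 9/8 = 1.1250
4: (8 − 8)²/8 = 0/8 = 0.0000
Sum = 1.750

1.750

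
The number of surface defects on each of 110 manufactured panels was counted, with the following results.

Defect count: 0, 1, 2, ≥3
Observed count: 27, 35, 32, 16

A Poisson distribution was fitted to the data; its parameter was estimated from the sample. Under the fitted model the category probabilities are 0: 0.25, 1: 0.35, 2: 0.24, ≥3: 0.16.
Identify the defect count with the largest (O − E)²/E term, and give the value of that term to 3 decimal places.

Expected counts E_i = n·p_i: 110×0.25 = 27.5, 110×0.35 = 38.5, 110×0.24 = 26.4, 110×0.16 = 17.6.
cat         O        E   (O−E)²/E
0          27     27.5     0.0091
1          35     38.5     0.3182
2          32     26.4     1.1879
≥3         16     17.6     0.1455
The largest term is for 2: 1.188.

2, 1.188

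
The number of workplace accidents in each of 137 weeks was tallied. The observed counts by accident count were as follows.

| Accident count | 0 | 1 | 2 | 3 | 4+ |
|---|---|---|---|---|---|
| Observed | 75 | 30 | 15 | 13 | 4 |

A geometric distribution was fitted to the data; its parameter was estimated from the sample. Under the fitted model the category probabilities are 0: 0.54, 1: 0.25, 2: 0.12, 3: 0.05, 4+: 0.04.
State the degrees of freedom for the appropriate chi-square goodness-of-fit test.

There are k = 5 categories and 1 parameter estimated from the data, so df = 5 − 1 − 1 = 3.

3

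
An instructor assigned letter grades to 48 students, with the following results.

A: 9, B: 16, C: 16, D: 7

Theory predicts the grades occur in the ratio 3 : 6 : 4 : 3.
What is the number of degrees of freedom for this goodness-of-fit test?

3

There are k = 4 categories and no parameters were estimated from the data, so df = 4 − 1 = 3.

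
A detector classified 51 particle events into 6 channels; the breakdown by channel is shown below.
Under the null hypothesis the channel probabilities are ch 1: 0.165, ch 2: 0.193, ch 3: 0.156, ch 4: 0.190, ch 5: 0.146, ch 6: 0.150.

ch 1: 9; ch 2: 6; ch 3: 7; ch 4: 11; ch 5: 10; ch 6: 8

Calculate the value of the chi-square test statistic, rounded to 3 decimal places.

Expected counts E_i = n·p_i: 51×0.165 = 8.415, 51×0.193 = 9.843, 51×0.156 = 7.956, 51×0.190 = 9.69, 51×0.146 = 7.446, 51×0.150 = 7.65.
χ² = (9−8.415)²/8.415 + (6−9.843)²/9.843 + (7−7.956)²/7.956 + (11−9.69)²/9.69 + (10−7.446)²/7.446 + (8−7.65)²/7.65
   = 0.0407 + 1.5004 + 0.1149 + 0.1771 + 0.8760 + 0.0160
Sum = 2.725

2.725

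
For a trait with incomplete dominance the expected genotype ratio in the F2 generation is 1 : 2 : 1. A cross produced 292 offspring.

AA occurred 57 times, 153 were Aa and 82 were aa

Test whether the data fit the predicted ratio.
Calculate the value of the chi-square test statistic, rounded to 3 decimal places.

4.952

Ratio total = 4. Expected counts: 292×1/4 = 73, 292×2/4 = 146, 292×1/4 = 73.
χ² = (57−73)²/73 + (153−146)²/146 + (82−73)²/73
   = 3.5068 + 0.3356 + 1.1096
Sum = 4.952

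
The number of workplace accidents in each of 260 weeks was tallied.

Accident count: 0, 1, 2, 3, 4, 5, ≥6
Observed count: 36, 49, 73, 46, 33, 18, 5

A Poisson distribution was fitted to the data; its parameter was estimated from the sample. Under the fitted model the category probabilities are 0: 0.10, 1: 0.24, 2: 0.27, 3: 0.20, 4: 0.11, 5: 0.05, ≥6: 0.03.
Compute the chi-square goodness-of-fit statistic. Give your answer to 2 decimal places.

Expected counts E_i = n·p_i: 260×0.10 = 26, 260×0.24 = 62.4, 260×0.27 = 70.2, 260×0.20 = 52, 260×0.11 = 28.6, 260×0.05 = 13, 260×0.03 = 7.8.
cat         O        E   (O−E)²/E
0          36       26      3.846
1          49     62.4      2.878
2          73     70.2      0.112
3          46       52      0.692
4          33     28.6      0.677
5          18       13      1.923
≥6          5      7.8      1.005
Sum = 11.13

11.13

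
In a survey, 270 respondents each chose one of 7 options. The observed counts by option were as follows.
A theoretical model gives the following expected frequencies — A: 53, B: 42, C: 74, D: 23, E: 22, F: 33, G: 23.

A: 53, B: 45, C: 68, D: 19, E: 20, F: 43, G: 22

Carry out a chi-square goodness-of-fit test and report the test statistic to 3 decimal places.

4.652

χ² = (53−53)²/53 + (45−42)²/42 + (68−74)²/74 + (19−23)²/23 + (20−22)²/22 + (43−33)²/33 + (22−23)²/23
   = 0.0000 + 0.2143 + 0.4865 + 0.6957 + 0.1818 + 3.0303 + 0.0435
Sum = 4.652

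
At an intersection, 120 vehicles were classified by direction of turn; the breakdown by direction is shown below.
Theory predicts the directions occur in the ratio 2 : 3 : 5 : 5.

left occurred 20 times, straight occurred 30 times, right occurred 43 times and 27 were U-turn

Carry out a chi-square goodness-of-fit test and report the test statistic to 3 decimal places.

6.950

Ratio total = 15. Expected counts: 120×2/15 = 16, 120×3/15 = 24, 120×5/15 = 40, 120×5/15 = 40.
cat           O        E   (O−E)²/E
left         20       16     1.0000
straight     30       24     1.5000
right        43       40     0.2250
U-turn       27       40     4.2250
Sum = 6.950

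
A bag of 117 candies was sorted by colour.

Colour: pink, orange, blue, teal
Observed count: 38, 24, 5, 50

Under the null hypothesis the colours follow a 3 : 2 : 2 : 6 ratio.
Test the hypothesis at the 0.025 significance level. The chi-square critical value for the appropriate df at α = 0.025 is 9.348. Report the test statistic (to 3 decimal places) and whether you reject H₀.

16.167; reject

Ratio total = 13. Expected counts: 117×3/13 = 27, 117×2/13 = 18, 117×2/13 = 18, 117×6/13 = 54.
χ² = (38−27)²/27 + (24−18)²/18 + (5−18)²/18 + (50−54)²/54
   = 4.4815 + 2.0000 + 9.3889 + 0.2963
Sum = 16.167
df = 3. Since 16.167 > 9.348, we reject H₀.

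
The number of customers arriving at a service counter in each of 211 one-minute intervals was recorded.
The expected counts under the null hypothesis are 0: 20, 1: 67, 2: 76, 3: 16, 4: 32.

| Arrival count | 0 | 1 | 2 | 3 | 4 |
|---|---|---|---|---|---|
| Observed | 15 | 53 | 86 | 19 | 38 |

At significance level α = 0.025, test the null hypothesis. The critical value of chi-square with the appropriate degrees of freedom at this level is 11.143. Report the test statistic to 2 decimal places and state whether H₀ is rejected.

7.18; do not reject

χ² = (15−20)²/20 + (53−67)²/67 + (86−76)²/76 + (19−16)²/16 + (38−32)²/32
   = 1.250 + 2.925 + 1.316 + 0.563 + 1.125
Sum = 7.18
df = 4. Since 7.18 < 11.143, we do not reject H₀.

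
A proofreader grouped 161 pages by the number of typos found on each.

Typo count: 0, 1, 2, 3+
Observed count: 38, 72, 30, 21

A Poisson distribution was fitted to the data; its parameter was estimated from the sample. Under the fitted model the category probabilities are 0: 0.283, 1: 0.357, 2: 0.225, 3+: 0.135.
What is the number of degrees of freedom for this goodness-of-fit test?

There are k = 4 categories and 1 parameter estimated from the data, so df = 4 − 1 − 1 = 2.

2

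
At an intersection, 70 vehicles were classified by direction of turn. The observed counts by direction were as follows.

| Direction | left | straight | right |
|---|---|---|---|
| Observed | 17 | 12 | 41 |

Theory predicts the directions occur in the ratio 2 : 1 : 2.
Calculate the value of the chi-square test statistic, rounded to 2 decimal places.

10.64

Ratio total = 5. Expected counts: 70×2/5 = 28, 70×1/5 = 14, 70×2/5 = 28.
χ² = (17−28)²/28 + (12−14)²/14 + (41−28)²/28
   = 4.321 + 0.286 + 6.036
Sum = 10.64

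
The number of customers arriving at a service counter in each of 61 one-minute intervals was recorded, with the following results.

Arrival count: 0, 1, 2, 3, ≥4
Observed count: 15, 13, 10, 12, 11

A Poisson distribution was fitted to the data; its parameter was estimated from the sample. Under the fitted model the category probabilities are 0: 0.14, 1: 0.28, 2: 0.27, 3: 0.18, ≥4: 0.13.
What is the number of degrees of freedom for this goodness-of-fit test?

There are k = 5 categories and 1 parameter estimated from the data, so df = 5 − 1 − 1 = 3.

3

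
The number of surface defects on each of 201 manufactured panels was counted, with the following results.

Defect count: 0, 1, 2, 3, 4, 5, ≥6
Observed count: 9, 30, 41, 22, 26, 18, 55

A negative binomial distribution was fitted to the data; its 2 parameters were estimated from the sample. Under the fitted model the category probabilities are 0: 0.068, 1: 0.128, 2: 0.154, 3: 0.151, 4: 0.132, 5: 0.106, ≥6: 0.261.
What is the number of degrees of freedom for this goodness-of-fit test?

4

There are k = 7 categories and 2 parameters estimated from the data, so df = 7 − 1 − 2 = 4.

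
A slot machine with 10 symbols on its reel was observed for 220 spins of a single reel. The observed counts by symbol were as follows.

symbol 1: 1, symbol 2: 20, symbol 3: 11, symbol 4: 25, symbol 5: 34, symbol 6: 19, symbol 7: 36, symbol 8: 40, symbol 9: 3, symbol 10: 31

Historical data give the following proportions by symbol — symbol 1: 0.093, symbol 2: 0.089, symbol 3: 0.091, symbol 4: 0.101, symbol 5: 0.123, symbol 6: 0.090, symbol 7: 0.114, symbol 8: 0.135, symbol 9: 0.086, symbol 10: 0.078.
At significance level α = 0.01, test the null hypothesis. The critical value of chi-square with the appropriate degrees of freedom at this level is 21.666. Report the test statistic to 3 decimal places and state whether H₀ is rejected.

Expected counts E_i = n·p_i: 220×0.093 = 20.46, 220×0.089 = 19.58, 220×0.091 = 20.02, 220×0.101 = 22.22, 220×0.123 = 27.06, 220×0.090 = 19.8, 220×0.114 = 25.08, 220×0.135 = 29.7, 220×0.086 = 18.92, 220×0.078 = 17.16.
symbol 1: (1 − 20.46)²/20.46 = 378.6916/20.46 = 18.5089
symbol 2: (20 − 19.58)²/19.58 = 0.1764/19.58 = 0.0090
symbol 3: (11 − 20.02)²/20.02 = 81.3604/20.02 = 4.0640
symbol 4: (25 − 22.22)²/22.22 = 7.7284/22.22 = 0.3478
symbol 5: (34 − 27.06)²/27.06 = 48.1636/27.06 = 1.7799
symbol 6: (19 − 19.8)²/19.8 = 0.64/19.8 = 0.0323
symbol 7: (36 − 25.08)²/25.08 = 119.2464/25.08 = 4.7546
symbol 8: (40 − 29.7)²/29.7 = 106.09/29.7 = 3.5721
symbol 9: (3 − 18.92)²/18.92 = 253.4464/18.92 = 13.3957
symbol 10: (31 − 17.16)²/17.16 = 191.5456/17.16 = 11.1623
Sum = 57.627
df = 9. Since 57.627 > 21.666, we reject H₀.

57.627; reject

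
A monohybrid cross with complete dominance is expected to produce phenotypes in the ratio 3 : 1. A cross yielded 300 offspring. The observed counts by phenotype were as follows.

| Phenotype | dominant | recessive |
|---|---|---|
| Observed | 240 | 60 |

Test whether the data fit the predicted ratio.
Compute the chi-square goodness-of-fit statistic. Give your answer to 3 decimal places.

4.000

Ratio total = 4. Expected counts: 300×3/4 = 225, 300×1/4 = 75.
dominant: (240 − 225)²/225 = 225/225 = 1.0000
recessive: (60 − 75)²/75 = 225/75 = 3.0000
Sum = 4.000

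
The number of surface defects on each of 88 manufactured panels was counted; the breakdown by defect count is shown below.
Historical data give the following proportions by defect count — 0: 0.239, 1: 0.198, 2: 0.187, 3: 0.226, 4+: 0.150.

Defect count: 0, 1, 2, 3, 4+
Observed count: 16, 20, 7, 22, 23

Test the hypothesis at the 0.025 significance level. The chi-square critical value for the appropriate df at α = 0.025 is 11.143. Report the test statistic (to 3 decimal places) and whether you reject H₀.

Expected counts E_i = n·p_i: 88×0.239 = 21.032, 88×0.198 = 17.424, 88×0.187 = 16.456, 88×0.226 = 19.888, 88×0.150 = 13.2.
χ² = (16−21.032)²/21.032 + (20−17.424)²/17.424 + (7−16.456)²/16.456 + (22−19.888)²/19.888 + (23−13.2)²/13.2
   = 1.2039 + 0.3808 + 5.4336 + 0.2243 + 7.2758
Sum = 14.518
df = 4. Since 14.518 > 11.143, we reject H₀.

14.518; reject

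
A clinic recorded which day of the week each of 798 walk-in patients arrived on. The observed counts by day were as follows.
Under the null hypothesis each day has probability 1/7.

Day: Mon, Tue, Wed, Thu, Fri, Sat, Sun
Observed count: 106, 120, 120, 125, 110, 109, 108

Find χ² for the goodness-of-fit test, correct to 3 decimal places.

Expected count for each of the 7 categories: 798/7 = 114.
cat         O        E   (O−E)²/E
Mon       106      114     0.5614
Tue       120      114     0.3158
Wed       120      114     0.3158
Thu       125      114     1.0614
Fri       110      114     0.1404
Sat       109      114     0.2193
Sun       108      114     0.3158
Sum = 2.930

2.930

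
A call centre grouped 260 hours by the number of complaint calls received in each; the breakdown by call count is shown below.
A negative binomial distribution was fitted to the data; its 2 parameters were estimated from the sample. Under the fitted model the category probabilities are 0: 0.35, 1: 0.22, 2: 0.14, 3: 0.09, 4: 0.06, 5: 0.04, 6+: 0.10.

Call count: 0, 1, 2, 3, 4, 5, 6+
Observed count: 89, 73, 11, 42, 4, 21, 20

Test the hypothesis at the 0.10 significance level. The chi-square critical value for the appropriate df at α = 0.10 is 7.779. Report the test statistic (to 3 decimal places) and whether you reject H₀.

Expected counts E_i = n·p_i: 260×0.35 = 91, 260×0.22 = 57.2, 260×0.14 = 36.4, 260×0.09 = 23.4, 260×0.06 = 15.6, 260×0.04 = 10.4, 260×0.10 = 26.
χ² = (89−91)²/91 + (73−57.2)²/57.2 + (11−36.4)²/36.4 + (42−23.4)²/23.4 + (4−15.6)²/15.6 + (21−10.4)²/10.4 + (20−26)²/26
   = 0.0440 + 4.3643 + 17.7242 + 14.7846 + 8.6256 + 10.8038 + 1.3846
Sum = 57.731
df = 4. Since 57.731 > 7.779, we reject H₀.

57.731; reject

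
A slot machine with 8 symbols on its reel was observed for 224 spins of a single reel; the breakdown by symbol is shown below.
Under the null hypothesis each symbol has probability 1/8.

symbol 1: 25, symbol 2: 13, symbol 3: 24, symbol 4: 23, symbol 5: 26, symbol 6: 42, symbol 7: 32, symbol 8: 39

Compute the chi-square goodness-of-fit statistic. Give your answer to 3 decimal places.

Expected count for each of the 8 categories: 224/8 = 28.
cat           O        E   (O−E)²/E
symbol 1     25       28     0.3214
symbol 2     13       28     8.0357
symbol 3     24       28     0.5714
symbol 4     23       28     0.8929
symbol 5     26       28     0.1429
symbol 6     42       28     7.0000
symbol 7     32       28     0.5714
symbol 8     39       28     4.3214
Sum = 21.857

21.857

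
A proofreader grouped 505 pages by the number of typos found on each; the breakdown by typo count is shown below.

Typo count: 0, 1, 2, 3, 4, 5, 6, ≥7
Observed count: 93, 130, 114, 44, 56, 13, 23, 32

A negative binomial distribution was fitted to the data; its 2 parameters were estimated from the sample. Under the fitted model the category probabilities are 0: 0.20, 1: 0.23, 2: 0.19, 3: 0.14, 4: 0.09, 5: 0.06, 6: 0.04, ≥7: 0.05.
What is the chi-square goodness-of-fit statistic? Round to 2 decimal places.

Expected counts E_i = n·p_i: 505×0.20 = 101, 505×0.23 = 116.15, 505×0.19 = 95.95, 505×0.14 = 70.7, 505×0.09 = 45.45, 505×0.06 = 30.3, 505×0.04 = 20.2, 505×0.05 = 25.25.
χ² = (93−101)²/101 + (130−116.15)²/116.15 + (114−95.95)²/95.95 + (44−70.7)²/70.7 + (56−45.45)²/45.45 + (13−30.3)²/30.3 + (23−20.2)²/20.2 + (32−25.25)²/25.25
   = 0.634 + 1.652 + 3.396 + 10.083 + 2.449 + 9.878 + 0.388 + 1.804
Sum = 30.28

30.28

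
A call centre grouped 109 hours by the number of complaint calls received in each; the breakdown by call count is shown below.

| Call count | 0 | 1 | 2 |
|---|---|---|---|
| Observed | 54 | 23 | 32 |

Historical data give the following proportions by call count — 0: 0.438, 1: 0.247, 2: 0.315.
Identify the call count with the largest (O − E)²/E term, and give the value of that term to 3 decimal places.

0, 0.820

Expected counts E_i = n·p_i: 109×0.438 = 47.742, 109×0.247 = 26.923, 109×0.315 = 34.335.
cat         O        E   (O−E)²/E
0          54   47.742     0.8203
1          23   26.923     0.5716
2          32   34.335     0.1588
The largest term is for 0: 0.820.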